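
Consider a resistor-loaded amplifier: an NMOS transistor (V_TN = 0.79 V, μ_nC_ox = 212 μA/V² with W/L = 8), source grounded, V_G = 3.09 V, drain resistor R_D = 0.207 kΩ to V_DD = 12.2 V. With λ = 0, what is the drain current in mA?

I_D = 4.49 mA

V_GS = V_G = 3.09 V, so V_ov = 3.09 − 0.79 = 2.3 V.
k_n = μ_nC_ox · (W/L) = 1.696 mA/V².
Assume saturation: I_D = ½ k_n V_ov² = 0.5 × 1.696 × 2.3² = 4.49 mA, giving V_DS = V_DD − I_D R_D = 12.2 − 4.49 × 0.207 = 11.3 V.
V_DS = 11.3 V ≥ V_ov = 2.3 V, confirming saturation.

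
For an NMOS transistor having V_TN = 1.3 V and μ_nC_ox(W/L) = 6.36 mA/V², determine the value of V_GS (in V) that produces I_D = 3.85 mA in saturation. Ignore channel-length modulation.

V_GS = 2.40 V

In saturation I_D = ½ k_n (V_GS − V_TN)², so V_GS − V_TN = √(2 I_D / k_n) = √(2 × 3.85 / 6.36) = 1.1 V.
V_GS = 1.3 + 1.1 = 2.4 V.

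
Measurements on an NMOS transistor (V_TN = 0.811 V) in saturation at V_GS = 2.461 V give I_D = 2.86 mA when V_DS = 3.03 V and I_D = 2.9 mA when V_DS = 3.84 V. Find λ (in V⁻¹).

λ = 0.0182 V⁻¹

With V_GS fixed, I_D ∝ (1 + λ V_DS) in saturation, so I_D2/I_D1 = (1 + λ V_DS2)/(1 + λ V_DS1).
2.9/2.86 = 1.014 = (1 + 3.84 λ)/(1 + 3.03 λ).
Solving: λ (I_D1 V_DS2 − I_D2 V_DS1) = I_D2 − I_D1, so λ = (2.9 − 2.86) / (2.86 × 3.84 − 2.9 × 3.03) = 0.04 / 2.2 = 0.0182 V⁻¹.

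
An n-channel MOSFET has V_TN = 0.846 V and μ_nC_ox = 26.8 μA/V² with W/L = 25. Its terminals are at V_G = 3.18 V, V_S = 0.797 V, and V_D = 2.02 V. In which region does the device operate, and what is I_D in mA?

Triode; I_D = 0.758 mA

V_GS = V_G − V_S = 3.18 − 0.797 = 2.38 V; V_DS = V_D − V_S = 2.02 − 0.797 = 1.22 V.
k_n = μ_nC_ox · (W/L) = 0.67 mA/V².
V_ov = V_GS − V_TN = 2.38 − 0.846 = 1.54 V.
Since V_DS = 1.22 V < V_ov = 1.54 V, the device is in the triode region.
I_D = k_n [V_ov · V_DS − ½ V_DS²] = 0.67 × [1.54 × 1.22 − 0.5 × 1.22²] = 0.758 mA.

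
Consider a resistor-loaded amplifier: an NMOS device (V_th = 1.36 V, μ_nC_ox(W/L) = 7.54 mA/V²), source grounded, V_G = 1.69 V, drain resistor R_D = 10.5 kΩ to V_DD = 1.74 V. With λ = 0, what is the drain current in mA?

I_D = 0.159 mA

V_GS = V_G = 1.69 V, so V_ov = 1.69 − 1.36 = 0.33 V.
Assume saturation: I_D = ½ k_n V_ov² = 0.5 × 7.54 × 0.33² = 0.411 mA, giving V_DS = V_DD − I_D R_D = 1.74 − 0.411 × 10.5 = -2.57 V.
But -2.57 V < V_ov = 0.33 V, so the device is actually in triode.
In triode I_D = k_n[V_ov V_DS − ½ V_DS²] and I_D = (V_DD − V_DS)/R_D. Equating: 39.6 V_DS² − 27.13 V_DS + 1.74 = 0, giving V_DS = 0.0716 V (the root below V_ov).
I_D = (1.74 − 0.0716) / 10.5 = 0.159 mA.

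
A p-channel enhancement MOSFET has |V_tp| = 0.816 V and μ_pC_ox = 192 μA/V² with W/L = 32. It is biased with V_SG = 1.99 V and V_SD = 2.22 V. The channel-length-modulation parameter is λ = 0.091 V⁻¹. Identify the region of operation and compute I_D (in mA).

k_p = μ_pC_ox · (W/L) = 6.144 mA/V².
V_ov = V_SG − |V_tp| = 1.99 − 0.816 = 1.17 V.
Since V_SD = 2.22 V ≥ V_ov = 1.17 V, the device is in saturation.
I_D = ½ k_p V_ov² (1 + λ V_SD) = 0.5 × 6.144 × 1.17² × (1 + 0.091 × 2.22) = 5.09 mA.

Saturation; I_D = 5.09 mA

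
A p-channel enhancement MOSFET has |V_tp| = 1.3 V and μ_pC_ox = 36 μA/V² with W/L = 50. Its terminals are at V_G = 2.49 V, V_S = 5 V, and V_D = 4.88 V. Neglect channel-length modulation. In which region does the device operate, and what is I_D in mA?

Triode; I_D = 0.248 mA

V_SG = V_S − V_G = 5 − 2.49 = 2.51 V; V_SD = V_S − V_D = 5 − 4.88 = 0.12 V.
k_p = μ_pC_ox · (W/L) = 1.8 mA/V².
V_ov = V_SG − |V_tp| = 2.51 − 1.3 = 1.21 V.
Since V_SD = 0.12 V < V_ov = 1.21 V, the device is in the triode region.
I_D = k_p [V_ov · V_SD − ½ V_SD²] = 1.8 × [1.21 × 0.12 − 0.5 × 0.12²] = 0.248 mA.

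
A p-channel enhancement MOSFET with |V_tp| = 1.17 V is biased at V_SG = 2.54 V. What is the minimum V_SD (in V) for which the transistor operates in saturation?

V_SD,sat = 1.37 V

The boundary between triode and saturation is V_SD = V_SG − |V_tp| = V_ov.
V_ov = 2.54 − 1.17 = 1.37 V.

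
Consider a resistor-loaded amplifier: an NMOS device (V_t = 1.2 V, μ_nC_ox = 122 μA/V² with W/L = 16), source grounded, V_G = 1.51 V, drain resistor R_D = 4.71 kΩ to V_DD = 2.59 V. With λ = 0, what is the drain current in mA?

I_D = 0.0938 mA

V_GS = V_G = 1.51 V, so V_ov = 1.51 − 1.2 = 0.31 V.
k_n = μ_nC_ox · (W/L) = 1.952 mA/V².
Assume saturation: I_D = ½ k_n V_ov² = 0.5 × 1.952 × 0.31² = 0.0938 mA, giving V_DS = V_DD − I_D R_D = 2.59 − 0.0938 × 4.71 = 2.15 V.
V_DS = 2.15 V ≥ V_ov = 0.31 V, confirming saturation.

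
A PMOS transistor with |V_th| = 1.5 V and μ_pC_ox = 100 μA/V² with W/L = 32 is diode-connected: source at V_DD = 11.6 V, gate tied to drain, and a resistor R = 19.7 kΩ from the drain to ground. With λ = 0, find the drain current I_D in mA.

With gate tied to drain, V_SG = V_SD ≥ V_SG − |V_th|, so the device is in saturation.
k_p = μ_pC_ox · (W/L) = 3.2 mA/V².
KCL at the drain: ½ k_p (V_SG − |V_th|)² = (V_DD − V_SG)/R.
Let x = V_SG − 1.5. Then 31.5 x² + x − 10.1 = 0, giving x = 0.55 V (positive root), so V_SG = 2.05 V.
I_D = (V_DD − V_SG)/R = (11.6 − 2.05) / 19.7 = 0.485 mA.

I_D = 0.485 mA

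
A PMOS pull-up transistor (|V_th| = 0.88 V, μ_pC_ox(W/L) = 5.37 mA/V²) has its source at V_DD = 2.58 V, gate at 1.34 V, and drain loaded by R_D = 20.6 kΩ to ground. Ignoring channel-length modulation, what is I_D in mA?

I_D = 0.122 mA

V_SG = V_DD − V_G = 2.58 − 1.34 = 1.24 V, so V_ov = 1.24 − 0.88 = 0.36 V.
Assume saturation: I_D = ½ k_p V_ov² = 0.5 × 5.37 × 0.36² = 0.348 mA, giving V_SD = V_DD − I_D R_D = 2.58 − 0.348 × 20.6 = -4.59 V.
But -4.59 V < V_ov = 0.36 V, so the device is actually in triode.
In triode I_D = k_p[V_ov V_SD − ½ V_SD²] and I_D = (V_DD − V_SD)/R_D. Equating: 55.3 V_SD² − 40.82 V_SD + 2.58 = 0, giving V_SD = 0.0698 V (the root below V_ov).
I_D = (2.58 − 0.0698) / 20.6 = 0.122 mA.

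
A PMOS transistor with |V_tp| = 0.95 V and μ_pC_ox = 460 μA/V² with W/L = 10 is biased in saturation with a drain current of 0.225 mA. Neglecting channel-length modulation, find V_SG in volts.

k_p = μ_pC_ox · (W/L) = 4.6 mA/V².
In saturation I_D = ½ k_p (V_SG − |V_tp|)², so V_SG − |V_tp| = √(2 I_D / k_p) = √(2 × 0.225 / 4.6) = 0.313 V.
V_SG = 0.95 + 0.313 = 1.26 V.

V_SG = 1.26 V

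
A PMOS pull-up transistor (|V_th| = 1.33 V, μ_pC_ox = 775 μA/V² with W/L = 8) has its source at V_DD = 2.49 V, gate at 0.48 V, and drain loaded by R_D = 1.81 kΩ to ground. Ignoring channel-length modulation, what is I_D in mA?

I_D = 1.16 mA

V_SG = V_DD − V_G = 2.49 − 0.48 = 2.01 V, so V_ov = 2.01 − 1.33 = 0.68 V.
k_p = μ_pC_ox · (W/L) = 6.2 mA/V².
Assume saturation: I_D = ½ k_p V_ov² = 0.5 × 6.2 × 0.68² = 1.43 mA, giving V_SD = V_DD − I_D R_D = 2.49 − 1.43 × 1.81 = -0.105 V.
But -0.105 V < V_ov = 0.68 V, so the device is actually in triode.
In triode I_D = k_p[V_ov V_SD − ½ V_SD²] and I_D = (V_DD − V_SD)/R_D. Equating: 5.61 V_SD² − 8.631 V_SD + 2.49 = 0, giving V_SD = 0.385 V (the root below V_ov).
I_D = (2.49 − 0.385) / 1.81 = 1.16 mA.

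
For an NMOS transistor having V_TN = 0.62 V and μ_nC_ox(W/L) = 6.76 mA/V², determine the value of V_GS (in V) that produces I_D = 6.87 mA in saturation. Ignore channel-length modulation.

V_GS = 2.05 V

In saturation I_D = ½ k_n (V_GS − V_TN)², so V_GS − V_TN = √(2 I_D / k_n) = √(2 × 6.87 / 6.76) = 1.43 V.
V_GS = 0.62 + 1.43 = 2.05 V.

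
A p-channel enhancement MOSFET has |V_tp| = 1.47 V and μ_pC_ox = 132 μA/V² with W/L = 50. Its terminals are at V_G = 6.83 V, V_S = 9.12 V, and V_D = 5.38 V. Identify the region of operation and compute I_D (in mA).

V_SG = V_S − V_G = 9.12 − 6.83 = 2.29 V; V_SD = V_S − V_D = 9.12 − 5.38 = 3.74 V.
k_p = μ_pC_ox · (W/L) = 6.6 mA/V².
V_ov = V_SG − |V_tp| = 2.29 − 1.47 = 0.82 V.
Since V_SD = 3.74 V ≥ V_ov = 0.82 V, the device is in saturation.
I_D = ½ k_p V_ov² = 0.5 × 6.6 × 0.82² = 2.22 mA.

Saturation; I_D = 2.22 mA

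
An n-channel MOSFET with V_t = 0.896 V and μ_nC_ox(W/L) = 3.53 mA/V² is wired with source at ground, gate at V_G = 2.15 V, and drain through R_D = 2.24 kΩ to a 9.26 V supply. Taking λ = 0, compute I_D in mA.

V_GS = V_G = 2.15 V, so V_ov = 2.15 − 0.896 = 1.25 V.
Assume saturation: I_D = ½ k_n V_ov² = 0.5 × 3.53 × 1.25² = 2.78 mA, giving V_DS = V_DD − I_D R_D = 9.26 − 2.78 × 2.24 = 3.04 V.
V_DS = 3.04 V ≥ V_ov = 1.25 V, confirming saturation.

I_D = 2.78 mA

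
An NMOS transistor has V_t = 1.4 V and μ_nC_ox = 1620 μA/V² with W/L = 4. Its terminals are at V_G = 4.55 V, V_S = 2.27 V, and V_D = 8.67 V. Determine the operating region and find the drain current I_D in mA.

V_GS = V_G − V_S = 4.55 − 2.27 = 2.28 V; V_DS = V_D − V_S = 8.67 − 2.27 = 6.4 V.
k_n = μ_nC_ox · (W/L) = 6.48 mA/V².
V_ov = V_GS − V_t = 2.28 − 1.4 = 0.88 V.
Since V_DS = 6.4 V ≥ V_ov = 0.88 V, the device is in saturation.
I_D = ½ k_n V_ov² = 0.5 × 6.48 × 0.88² = 2.51 mA.

Saturation; I_D = 2.51 mA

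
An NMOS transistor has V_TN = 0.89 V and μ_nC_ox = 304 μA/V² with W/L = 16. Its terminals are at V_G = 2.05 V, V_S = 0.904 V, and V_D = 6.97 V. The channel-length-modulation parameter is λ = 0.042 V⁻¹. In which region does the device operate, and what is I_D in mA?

V_GS = V_G − V_S = 2.05 − 0.904 = 1.15 V; V_DS = V_D − V_S = 6.97 − 0.904 = 6.07 V.
k_n = μ_nC_ox · (W/L) = 4.864 mA/V².
V_ov = V_GS − V_TN = 1.15 − 0.89 = 0.256 V.
Since V_DS = 6.07 V ≥ V_ov = 0.256 V, the device is in saturation.
I_D = ½ k_n V_ov² (1 + λ V_DS) = 0.5 × 4.864 × 0.256² × (1 + 0.042 × 6.07) = 0.2 mA.

Saturation; I_D = 0.200 mA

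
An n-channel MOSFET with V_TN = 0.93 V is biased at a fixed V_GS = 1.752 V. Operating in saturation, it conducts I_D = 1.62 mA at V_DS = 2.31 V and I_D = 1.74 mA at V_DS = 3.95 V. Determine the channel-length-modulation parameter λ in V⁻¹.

λ = 0.0504 V⁻¹

With V_GS fixed, I_D ∝ (1 + λ V_DS) in saturation, so I_D2/I_D1 = (1 + λ V_DS2)/(1 + λ V_DS1).
1.74/1.62 = 1.074 = (1 + 3.95 λ)/(1 + 2.31 λ).
Solving: λ (I_D1 V_DS2 − I_D2 V_DS1) = I_D2 − I_D1, so λ = (1.74 − 1.62) / (1.62 × 3.95 − 1.74 × 2.31) = 0.12 / 2.38 = 0.0504 V⁻¹.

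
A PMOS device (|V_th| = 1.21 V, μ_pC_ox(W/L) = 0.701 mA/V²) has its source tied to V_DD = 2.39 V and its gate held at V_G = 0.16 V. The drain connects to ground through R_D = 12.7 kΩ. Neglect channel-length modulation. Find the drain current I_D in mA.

I_D = 0.167 mA

V_SG = V_DD − V_G = 2.39 − 0.16 = 2.23 V, so V_ov = 2.23 − 1.21 = 1.02 V.
Assume saturation: I_D = ½ k_p V_ov² = 0.5 × 0.701 × 1.02² = 0.365 mA, giving V_SD = V_DD − I_D R_D = 2.39 − 0.365 × 12.7 = -2.24 V.
But -2.24 V < V_ov = 1.02 V, so the device is actually in triode.
In triode I_D = k_p[V_ov V_SD − ½ V_SD²] and I_D = (V_DD − V_SD)/R_D. Equating: 4.45 V_SD² − 10.08 V_SD + 2.39 = 0, giving V_SD = 0.269 V (the root below V_ov).
I_D = (2.39 − 0.269) / 12.7 = 0.167 mA.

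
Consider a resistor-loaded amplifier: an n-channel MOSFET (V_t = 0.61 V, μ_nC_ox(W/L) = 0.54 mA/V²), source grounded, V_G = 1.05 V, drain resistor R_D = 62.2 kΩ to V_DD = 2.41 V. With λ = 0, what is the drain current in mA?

V_GS = V_G = 1.05 V, so V_ov = 1.05 − 0.61 = 0.44 V.
Assume saturation: I_D = ½ k_n V_ov² = 0.5 × 0.54 × 0.44² = 0.0523 mA, giving V_DS = V_DD − I_D R_D = 2.41 − 0.0523 × 62.2 = -0.841 V.
But -0.841 V < V_ov = 0.44 V, so the device is actually in triode.
In triode I_D = k_n[V_ov V_DS − ½ V_DS²] and I_D = (V_DD − V_DS)/R_D. Equating: 16.8 V_DS² − 15.78 V_DS + 2.41 = 0, giving V_DS = 0.192 V (the root below V_ov).
I_D = (2.41 − 0.192) / 62.2 = 0.0357 mA.

I_D = 0.0357 mA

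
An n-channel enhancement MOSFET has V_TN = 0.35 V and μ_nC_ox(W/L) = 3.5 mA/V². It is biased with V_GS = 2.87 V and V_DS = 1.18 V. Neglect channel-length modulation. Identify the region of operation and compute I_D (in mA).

Triode; I_D = 7.97 mA

V_ov = V_GS − V_TN = 2.87 − 0.35 = 2.52 V.
Since V_DS = 1.18 V < V_ov = 2.52 V, the device is in the triode region.
I_D = k_n [V_ov · V_DS − ½ V_DS²] = 3.5 × [2.52 × 1.18 − 0.5 × 1.18²] = 7.97 mA.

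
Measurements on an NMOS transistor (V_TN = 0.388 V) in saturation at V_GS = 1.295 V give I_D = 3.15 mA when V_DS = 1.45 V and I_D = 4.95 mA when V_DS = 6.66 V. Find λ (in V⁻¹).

λ = 0.130 V⁻¹

With V_GS fixed, I_D ∝ (1 + λ V_DS) in saturation, so I_D2/I_D1 = (1 + λ V_DS2)/(1 + λ V_DS1).
4.95/3.15 = 1.571 = (1 + 6.66 λ)/(1 + 1.45 λ).
Solving: λ (I_D1 V_DS2 − I_D2 V_DS1) = I_D2 − I_D1, so λ = (4.95 − 3.15) / (3.15 × 6.66 − 4.95 × 1.45) = 1.8 / 13.8 = 0.13 V⁻¹.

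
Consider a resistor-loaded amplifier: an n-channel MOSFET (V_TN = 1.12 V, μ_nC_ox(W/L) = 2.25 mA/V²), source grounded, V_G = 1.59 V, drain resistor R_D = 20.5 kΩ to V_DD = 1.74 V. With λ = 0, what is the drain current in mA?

I_D = 0.0808 mA

V_GS = V_G = 1.59 V, so V_ov = 1.59 − 1.12 = 0.47 V.
Assume saturation: I_D = ½ k_n V_ov² = 0.5 × 2.25 × 0.47² = 0.249 mA, giving V_DS = V_DD − I_D R_D = 1.74 − 0.249 × 20.5 = -3.35 V.
But -3.35 V < V_ov = 0.47 V, so the device is actually in triode.
In triode I_D = k_n[V_ov V_DS − ½ V_DS²] and I_D = (V_DD − V_DS)/R_D. Equating: 23.1 V_DS² − 22.68 V_DS + 1.74 = 0, giving V_DS = 0.0839 V (the root below V_ov).
I_D = (1.74 − 0.0839) / 20.5 = 0.0808 mA.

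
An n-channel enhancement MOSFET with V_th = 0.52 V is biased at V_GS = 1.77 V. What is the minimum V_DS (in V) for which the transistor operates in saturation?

The boundary between triode and saturation is V_DS = V_GS − V_th = V_ov.
V_ov = 1.77 − 0.52 = 1.25 V.

V_DS,sat = 1.25 V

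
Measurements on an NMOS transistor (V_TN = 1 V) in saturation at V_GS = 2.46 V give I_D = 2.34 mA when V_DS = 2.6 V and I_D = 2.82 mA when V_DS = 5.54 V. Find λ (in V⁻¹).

λ = 0.0852 V⁻¹

With V_GS fixed, I_D ∝ (1 + λ V_DS) in saturation, so I_D2/I_D1 = (1 + λ V_DS2)/(1 + λ V_DS1).
2.82/2.34 = 1.205 = (1 + 5.54 λ)/(1 + 2.6 λ).
Solving: λ (I_D1 V_DS2 − I_D2 V_DS1) = I_D2 − I_D1, so λ = (2.82 − 2.34) / (2.34 × 5.54 − 2.82 × 2.6) = 0.48 / 5.63 = 0.0852 V⁻¹.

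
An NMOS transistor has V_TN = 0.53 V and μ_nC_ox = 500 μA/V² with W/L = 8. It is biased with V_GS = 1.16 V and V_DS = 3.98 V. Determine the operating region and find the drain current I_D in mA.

Saturation; I_D = 0.794 mA

k_n = μ_nC_ox · (W/L) = 4 mA/V².
V_ov = V_GS − V_TN = 1.16 − 0.53 = 0.63 V.
Since V_DS = 3.98 V ≥ V_ov = 0.63 V, the device is in saturation.
I_D = ½ k_n V_ov² = 0.5 × 4 × 0.63² = 0.794 mA.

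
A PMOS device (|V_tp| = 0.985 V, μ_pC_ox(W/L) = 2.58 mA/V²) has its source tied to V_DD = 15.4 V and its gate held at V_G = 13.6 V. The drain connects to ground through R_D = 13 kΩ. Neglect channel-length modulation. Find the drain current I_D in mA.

V_SG = V_DD − V_G = 15.4 − 13.6 = 1.8 V, so V_ov = 1.8 − 0.985 = 0.815 V.
Assume saturation: I_D = ½ k_p V_ov² = 0.5 × 2.58 × 0.815² = 0.857 mA, giving V_SD = V_DD − I_D R_D = 15.4 − 0.857 × 13 = 4.26 V.
V_SD = 4.26 V ≥ V_ov = 0.815 V, confirming saturation.

I_D = 0.857 mA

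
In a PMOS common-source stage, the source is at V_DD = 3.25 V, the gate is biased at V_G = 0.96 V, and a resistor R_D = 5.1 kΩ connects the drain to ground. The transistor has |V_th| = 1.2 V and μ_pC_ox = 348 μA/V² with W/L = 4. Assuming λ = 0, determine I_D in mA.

I_D = 0.548 mA

V_SG = V_DD − V_G = 3.25 − 0.96 = 2.29 V, so V_ov = 2.29 − 1.2 = 1.09 V.
k_p = μ_pC_ox · (W/L) = 1.392 mA/V².
Assume saturation: I_D = ½ k_p V_ov² = 0.5 × 1.392 × 1.09² = 0.827 mA, giving V_SD = V_DD − I_D R_D = 3.25 − 0.827 × 5.1 = -0.967 V.
But -0.967 V < V_ov = 1.09 V, so the device is actually in triode.
In triode I_D = k_p[V_ov V_SD − ½ V_SD²] and I_D = (V_DD − V_SD)/R_D. Equating: 3.55 V_SD² − 8.738 V_SD + 3.25 = 0, giving V_SD = 0.457 V (the root below V_ov).
I_D = (3.25 − 0.457) / 5.1 = 0.548 mA.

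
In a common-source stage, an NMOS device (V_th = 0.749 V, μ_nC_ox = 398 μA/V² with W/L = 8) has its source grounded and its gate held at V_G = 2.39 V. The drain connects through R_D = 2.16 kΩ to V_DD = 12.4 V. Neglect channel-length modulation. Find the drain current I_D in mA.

I_D = 4.29 mA

V_GS = V_G = 2.39 V, so V_ov = 2.39 − 0.749 = 1.64 V.
k_n = μ_nC_ox · (W/L) = 3.184 mA/V².
Assume saturation: I_D = ½ k_n V_ov² = 0.5 × 3.184 × 1.64² = 4.29 mA, giving V_DS = V_DD − I_D R_D = 12.4 − 4.29 × 2.16 = 3.14 V.
V_DS = 3.14 V ≥ V_ov = 1.64 V, confirming saturation.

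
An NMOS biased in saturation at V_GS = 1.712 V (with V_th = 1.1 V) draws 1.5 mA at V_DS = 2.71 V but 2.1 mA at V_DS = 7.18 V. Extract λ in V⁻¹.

λ = 0.118 V⁻¹

With V_GS fixed, I_D ∝ (1 + λ V_DS) in saturation, so I_D2/I_D1 = (1 + λ V_DS2)/(1 + λ V_DS1).
2.1/1.5 = 1.4 = (1 + 7.18 λ)/(1 + 2.71 λ).
Solving: λ (I_D1 V_DS2 − I_D2 V_DS1) = I_D2 − I_D1, so λ = (2.1 − 1.5) / (1.5 × 7.18 − 2.1 × 2.71) = 0.6 / 5.08 = 0.118 V⁻¹.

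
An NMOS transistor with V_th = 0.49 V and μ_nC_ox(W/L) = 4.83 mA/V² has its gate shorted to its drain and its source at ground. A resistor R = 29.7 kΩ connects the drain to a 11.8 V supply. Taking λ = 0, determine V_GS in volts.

With gate tied to drain, V_GS = V_DS ≥ V_GS − V_th, so the device is in saturation.
KCL at the drain: ½ k_n (V_GS − V_th)² = (V_DD − V_GS)/R.
Let x = V_GS − 0.49. Then 71.7 x² + x − 11.31 = 0, giving x = 0.39 V (positive root), so V_GS = 0.88 V.
I_D = (V_DD − V_GS)/R = (11.8 − 0.88) / 29.7 = 0.368 mA.

V_GS = 0.880 V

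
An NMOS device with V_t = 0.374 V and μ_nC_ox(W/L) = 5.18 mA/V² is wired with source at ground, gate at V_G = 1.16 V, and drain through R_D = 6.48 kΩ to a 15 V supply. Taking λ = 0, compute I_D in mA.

I_D = 1.60 mA

V_GS = V_G = 1.16 V, so V_ov = 1.16 − 0.374 = 0.786 V.
Assume saturation: I_D = ½ k_n V_ov² = 0.5 × 5.18 × 0.786² = 1.6 mA, giving V_DS = V_DD − I_D R_D = 15 − 1.6 × 6.48 = 4.63 V.
V_DS = 4.63 V ≥ V_ov = 0.786 V, confirming saturation.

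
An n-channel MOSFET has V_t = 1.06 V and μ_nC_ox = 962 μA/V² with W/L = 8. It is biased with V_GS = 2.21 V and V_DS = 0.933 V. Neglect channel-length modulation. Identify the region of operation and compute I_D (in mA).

k_n = μ_nC_ox · (W/L) = 7.696 mA/V².
V_ov = V_GS − V_t = 2.21 − 1.06 = 1.15 V.
Since V_DS = 0.933 V < V_ov = 1.15 V, the device is in the triode region.
I_D = k_n [V_ov · V_DS − ½ V_DS²] = 7.696 × [1.15 × 0.933 − 0.5 × 0.933²] = 4.91 mA.

Triode; I_D = 4.91 mA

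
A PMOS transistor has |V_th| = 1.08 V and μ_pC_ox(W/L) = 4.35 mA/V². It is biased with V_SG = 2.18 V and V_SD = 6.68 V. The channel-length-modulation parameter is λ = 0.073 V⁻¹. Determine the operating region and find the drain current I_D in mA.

Saturation; I_D = 3.92 mA

V_ov = V_SG − |V_th| = 2.18 − 1.08 = 1.1 V.
Since V_SD = 6.68 V ≥ V_ov = 1.1 V, the device is in saturation.
I_D = ½ k_p V_ov² (1 + λ V_SD) = 0.5 × 4.35 × 1.1² × (1 + 0.073 × 6.68) = 3.92 mA.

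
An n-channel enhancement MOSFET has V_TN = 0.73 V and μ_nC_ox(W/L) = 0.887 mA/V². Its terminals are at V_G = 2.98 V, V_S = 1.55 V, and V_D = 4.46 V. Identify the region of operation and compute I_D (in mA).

Saturation; I_D = 0.217 mA

V_GS = V_G − V_S = 2.98 − 1.55 = 1.43 V; V_DS = V_D − V_S = 4.46 − 1.55 = 2.91 V.
V_ov = V_GS − V_TN = 1.43 − 0.73 = 0.7 V.
Since V_DS = 2.91 V ≥ V_ov = 0.7 V, the device is in saturation.
I_D = ½ k_n V_ov² = 0.5 × 0.887 × 0.7² = 0.217 mA.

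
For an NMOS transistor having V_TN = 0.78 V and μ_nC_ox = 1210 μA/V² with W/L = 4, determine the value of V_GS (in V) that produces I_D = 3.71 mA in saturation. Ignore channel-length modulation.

k_n = μ_nC_ox · (W/L) = 4.84 mA/V².
In saturation I_D = ½ k_n (V_GS − V_TN)², so V_GS − V_TN = √(2 I_D / k_n) = √(2 × 3.71 / 4.84) = 1.24 V.
V_GS = 0.78 + 1.24 = 2.02 V.

V_GS = 2.02 V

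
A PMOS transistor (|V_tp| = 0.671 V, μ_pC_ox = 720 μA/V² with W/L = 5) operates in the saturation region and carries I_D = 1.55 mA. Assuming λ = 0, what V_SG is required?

k_p = μ_pC_ox · (W/L) = 3.6 mA/V².
In saturation I_D = ½ k_p (V_SG − |V_tp|)², so V_SG − |V_tp| = √(2 I_D / k_p) = √(2 × 1.55 / 3.6) = 0.928 V.
V_SG = 0.671 + 0.928 = 1.6 V.

V_SG = 1.60 V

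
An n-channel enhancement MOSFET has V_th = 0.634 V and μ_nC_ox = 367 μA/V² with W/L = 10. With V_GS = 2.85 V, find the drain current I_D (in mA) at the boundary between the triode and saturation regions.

At the boundary V_DS = V_ov = V_GS − V_th = 2.85 − 0.634 = 2.22 V.
k_n = μ_nC_ox · (W/L) = 3.67 mA/V².
I_D = ½ k_n V_ov² = 0.5 × 3.67 × 2.22² = 9.01 mA.

I_D = 9.01 mA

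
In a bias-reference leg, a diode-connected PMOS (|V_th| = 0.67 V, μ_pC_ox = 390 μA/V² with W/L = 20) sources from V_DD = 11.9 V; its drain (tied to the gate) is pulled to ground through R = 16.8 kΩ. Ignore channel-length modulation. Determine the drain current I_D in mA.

I_D = 0.644 mA

With gate tied to drain, V_SG = V_SD ≥ V_SG − |V_th|, so the device is in saturation.
k_p = μ_pC_ox · (W/L) = 7.8 mA/V².
KCL at the drain: ½ k_p (V_SG − |V_th|)² = (V_DD − V_SG)/R.
Let x = V_SG − 0.67. Then 65.5 x² + x − 11.23 = 0, giving x = 0.406 V (positive root), so V_SG = 1.08 V.
I_D = (V_DD − V_SG)/R = (11.9 − 1.08) / 16.8 = 0.644 mA.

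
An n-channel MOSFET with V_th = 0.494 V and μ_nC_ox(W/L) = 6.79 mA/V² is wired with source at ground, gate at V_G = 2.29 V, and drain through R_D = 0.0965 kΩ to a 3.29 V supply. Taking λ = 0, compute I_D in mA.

V_GS = V_G = 2.29 V, so V_ov = 2.29 − 0.494 = 1.8 V.
Assume saturation: I_D = ½ k_n V_ov² = 0.5 × 6.79 × 1.8² = 11 mA, giving V_DS = V_DD − I_D R_D = 3.29 − 11 × 0.0965 = 2.23 V.
V_DS = 2.23 V ≥ V_ov = 1.8 V, confirming saturation.

I_D = 11.0 mA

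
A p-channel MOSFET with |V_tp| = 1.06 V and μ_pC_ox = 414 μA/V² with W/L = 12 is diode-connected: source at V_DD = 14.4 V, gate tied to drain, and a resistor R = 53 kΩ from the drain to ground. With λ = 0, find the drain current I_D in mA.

With gate tied to drain, V_SG = V_SD ≥ V_SG − |V_tp|, so the device is in saturation.
k_p = μ_pC_ox · (W/L) = 4.968 mA/V².
KCL at the drain: ½ k_p (V_SG − |V_tp|)² = (V_DD − V_SG)/R.
Let x = V_SG − 1.06. Then 132 x² + x − 13.34 = 0, giving x = 0.315 V (positive root), so V_SG = 1.37 V.
I_D = (V_DD − V_SG)/R = (14.4 − 1.37) / 53 = 0.246 mA.

I_D = 0.246 mA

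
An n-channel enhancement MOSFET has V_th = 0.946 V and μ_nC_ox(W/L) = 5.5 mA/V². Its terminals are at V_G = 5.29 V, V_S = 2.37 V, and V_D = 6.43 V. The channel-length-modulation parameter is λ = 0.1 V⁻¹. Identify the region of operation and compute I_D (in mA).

Saturation; I_D = 15.1 mA

V_GS = V_G − V_S = 5.29 − 2.37 = 2.92 V; V_DS = V_D − V_S = 6.43 − 2.37 = 4.06 V.
V_ov = V_GS − V_th = 2.92 − 0.946 = 1.97 V.
Since V_DS = 4.06 V ≥ V_ov = 1.97 V, the device is in saturation.
I_D = ½ k_n V_ov² (1 + λ V_DS) = 0.5 × 5.5 × 1.97² × (1 + 0.1 × 4.06) = 15.1 mA.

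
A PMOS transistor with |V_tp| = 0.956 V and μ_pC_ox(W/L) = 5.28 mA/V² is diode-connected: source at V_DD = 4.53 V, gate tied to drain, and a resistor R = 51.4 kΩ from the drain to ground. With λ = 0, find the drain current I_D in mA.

With gate tied to drain, V_SG = V_SD ≥ V_SG − |V_tp|, so the device is in saturation.
KCL at the drain: ½ k_p (V_SG − |V_tp|)² = (V_DD − V_SG)/R.
Let x = V_SG − 0.956. Then 136 x² + x − 3.574 = 0, giving x = 0.159 V (positive root), so V_SG = 1.11 V.
I_D = (V_DD − V_SG)/R = (4.53 − 1.11) / 51.4 = 0.0664 mA.

I_D = 0.0664 mA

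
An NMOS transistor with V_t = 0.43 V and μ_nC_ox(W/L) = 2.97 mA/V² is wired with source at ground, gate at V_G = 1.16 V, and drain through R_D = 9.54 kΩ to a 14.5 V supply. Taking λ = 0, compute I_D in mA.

I_D = 0.791 mA

V_GS = V_G = 1.16 V, so V_ov = 1.16 − 0.43 = 0.73 V.
Assume saturation: I_D = ½ k_n V_ov² = 0.5 × 2.97 × 0.73² = 0.791 mA, giving V_DS = V_DD − I_D R_D = 14.5 − 0.791 × 9.54 = 6.95 V.
V_DS = 6.95 V ≥ V_ov = 0.73 V, confirming saturation.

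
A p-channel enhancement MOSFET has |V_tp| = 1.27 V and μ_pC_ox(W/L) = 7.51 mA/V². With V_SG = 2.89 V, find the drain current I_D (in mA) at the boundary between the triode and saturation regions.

I_D = 9.85 mA

At the boundary V_SD = V_ov = V_SG − |V_tp| = 2.89 − 1.27 = 1.62 V.
I_D = ½ k_p V_ov² = 0.5 × 7.51 × 1.62² = 9.85 mA.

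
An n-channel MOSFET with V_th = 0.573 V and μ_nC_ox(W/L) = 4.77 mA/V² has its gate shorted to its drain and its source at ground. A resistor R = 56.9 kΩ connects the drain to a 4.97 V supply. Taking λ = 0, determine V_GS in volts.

V_GS = 0.749 V

With gate tied to drain, V_GS = V_DS ≥ V_GS − V_th, so the device is in saturation.
KCL at the drain: ½ k_n (V_GS − V_th)² = (V_DD − V_GS)/R.
Let x = V_GS − 0.573. Then 136 x² + x − 4.397 = 0, giving x = 0.176 V (positive root), so V_GS = 0.749 V.
I_D = (V_DD − V_GS)/R = (4.97 − 0.749) / 56.9 = 0.0742 mA.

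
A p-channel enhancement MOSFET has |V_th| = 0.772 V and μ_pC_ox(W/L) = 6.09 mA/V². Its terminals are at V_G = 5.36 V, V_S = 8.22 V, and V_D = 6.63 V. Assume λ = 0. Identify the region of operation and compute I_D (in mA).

Triode; I_D = 12.5 mA

V_SG = V_S − V_G = 8.22 − 5.36 = 2.86 V; V_SD = V_S − V_D = 8.22 − 6.63 = 1.59 V.
V_ov = V_SG − |V_th| = 2.86 − 0.772 = 2.09 V.
Since V_SD = 1.59 V < V_ov = 2.09 V, the device is in the triode region.
I_D = k_p [V_ov · V_SD − ½ V_SD²] = 6.09 × [2.09 × 1.59 − 0.5 × 1.59²] = 12.5 mA.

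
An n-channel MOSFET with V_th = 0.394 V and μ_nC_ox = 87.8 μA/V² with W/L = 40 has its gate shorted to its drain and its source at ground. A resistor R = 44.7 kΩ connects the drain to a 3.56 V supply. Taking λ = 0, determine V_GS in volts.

With gate tied to drain, V_GS = V_DS ≥ V_GS − V_th, so the device is in saturation.
k_n = μ_nC_ox · (W/L) = 3.512 mA/V².
KCL at the drain: ½ k_n (V_GS − V_th)² = (V_DD − V_GS)/R.
Let x = V_GS − 0.394. Then 78.5 x² + x − 3.166 = 0, giving x = 0.195 V (positive root), so V_GS = 0.589 V.
I_D = (V_DD − V_GS)/R = (3.56 − 0.589) / 44.7 = 0.0665 mA.

V_GS = 0.589 V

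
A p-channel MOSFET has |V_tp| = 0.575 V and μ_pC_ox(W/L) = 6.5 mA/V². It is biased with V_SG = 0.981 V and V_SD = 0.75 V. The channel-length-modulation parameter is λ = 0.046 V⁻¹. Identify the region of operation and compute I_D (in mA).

V_ov = V_SG − |V_tp| = 0.981 − 0.575 = 0.406 V.
Since V_SD = 0.75 V ≥ V_ov = 0.406 V, the device is in saturation.
I_D = ½ k_p V_ov² (1 + λ V_SD) = 0.5 × 6.5 × 0.406² × (1 + 0.046 × 0.75) = 0.554 mA.

Saturation; I_D = 0.554 mA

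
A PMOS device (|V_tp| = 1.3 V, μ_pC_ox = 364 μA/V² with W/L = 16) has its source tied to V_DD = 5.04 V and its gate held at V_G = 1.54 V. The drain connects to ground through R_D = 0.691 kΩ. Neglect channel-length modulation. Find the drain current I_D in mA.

I_D = 6.45 mA

V_SG = V_DD − V_G = 5.04 − 1.54 = 3.5 V, so V_ov = 3.5 − 1.3 = 2.2 V.
k_p = μ_pC_ox · (W/L) = 5.824 mA/V².
Assume saturation: I_D = ½ k_p V_ov² = 0.5 × 5.824 × 2.2² = 14.1 mA, giving V_SD = V_DD − I_D R_D = 5.04 − 14.1 × 0.691 = -4.7 V.
But -4.7 V < V_ov = 2.2 V, so the device is actually in triode.
In triode I_D = k_p[V_ov V_SD − ½ V_SD²] and I_D = (V_DD − V_SD)/R_D. Equating: 2.01 V_SD² − 9.854 V_SD + 5.04 = 0, giving V_SD = 0.58 V (the root below V_ov).
I_D = (5.04 − 0.58) / 0.691 = 6.45 mA.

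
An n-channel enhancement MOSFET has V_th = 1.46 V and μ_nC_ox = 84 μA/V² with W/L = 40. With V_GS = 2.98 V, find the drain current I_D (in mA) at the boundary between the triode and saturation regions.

At the boundary V_DS = V_ov = V_GS − V_th = 2.98 − 1.46 = 1.52 V.
k_n = μ_nC_ox · (W/L) = 3.36 mA/V².
I_D = ½ k_n V_ov² = 0.5 × 3.36 × 1.52² = 3.88 mA.

I_D = 3.88 mA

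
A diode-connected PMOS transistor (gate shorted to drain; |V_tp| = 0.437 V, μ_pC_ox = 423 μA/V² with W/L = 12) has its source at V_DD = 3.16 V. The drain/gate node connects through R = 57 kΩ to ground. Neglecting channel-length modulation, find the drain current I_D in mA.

With gate tied to drain, V_SG = V_SD ≥ V_SG − |V_tp|, so the device is in saturation.
k_p = μ_pC_ox · (W/L) = 5.076 mA/V².
KCL at the drain: ½ k_p (V_SG − |V_tp|)² = (V_DD − V_SG)/R.
Let x = V_SG − 0.437. Then 145 x² + x − 2.723 = 0, giving x = 0.134 V (positive root), so V_SG = 0.571 V.
I_D = (V_DD − V_SG)/R = (3.16 − 0.571) / 57 = 0.0454 mA.

I_D = 0.0454 mA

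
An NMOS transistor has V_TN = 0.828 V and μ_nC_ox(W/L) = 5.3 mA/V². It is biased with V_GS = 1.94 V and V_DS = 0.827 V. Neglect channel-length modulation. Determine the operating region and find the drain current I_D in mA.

Triode; I_D = 3.06 mA

V_ov = V_GS − V_TN = 1.94 − 0.828 = 1.11 V.
Since V_DS = 0.827 V < V_ov = 1.11 V, the device is in the triode region.
I_D = k_n [V_ov · V_DS − ½ V_DS²] = 5.3 × [1.11 × 0.827 − 0.5 × 0.827²] = 3.06 mA.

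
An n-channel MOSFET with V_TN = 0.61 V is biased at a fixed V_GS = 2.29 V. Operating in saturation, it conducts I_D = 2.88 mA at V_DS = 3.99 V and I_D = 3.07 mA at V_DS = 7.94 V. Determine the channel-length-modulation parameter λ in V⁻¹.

With V_GS fixed, I_D ∝ (1 + λ V_DS) in saturation, so I_D2/I_D1 = (1 + λ V_DS2)/(1 + λ V_DS1).
3.07/2.88 = 1.066 = (1 + 7.94 λ)/(1 + 3.99 λ).
Solving: λ (I_D1 V_DS2 − I_D2 V_DS1) = I_D2 − I_D1, so λ = (3.07 − 2.88) / (2.88 × 7.94 − 3.07 × 3.99) = 0.19 / 10.6 = 0.0179 V⁻¹.

λ = 0.0179 V⁻¹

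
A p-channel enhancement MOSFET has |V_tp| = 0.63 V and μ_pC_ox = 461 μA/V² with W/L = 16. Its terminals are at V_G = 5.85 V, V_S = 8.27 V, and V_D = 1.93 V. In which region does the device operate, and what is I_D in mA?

V_SG = V_S − V_G = 8.27 − 5.85 = 2.42 V; V_SD = V_S − V_D = 8.27 − 1.93 = 6.34 V.
k_p = μ_pC_ox · (W/L) = 7.376 mA/V².
V_ov = V_SG − |V_tp| = 2.42 − 0.63 = 1.79 V.
Since V_SD = 6.34 V ≥ V_ov = 1.79 V, the device is in saturation.
I_D = ½ k_p V_ov² = 0.5 × 7.376 × 1.79² = 11.8 mA.

Saturation; I_D = 11.8 mA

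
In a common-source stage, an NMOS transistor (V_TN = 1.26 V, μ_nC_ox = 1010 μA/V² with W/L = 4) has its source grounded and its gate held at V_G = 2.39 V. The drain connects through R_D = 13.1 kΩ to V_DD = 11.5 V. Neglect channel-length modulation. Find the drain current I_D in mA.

I_D = 0.862 mA

V_GS = V_G = 2.39 V, so V_ov = 2.39 − 1.26 = 1.13 V.
k_n = μ_nC_ox · (W/L) = 4.04 mA/V².
Assume saturation: I_D = ½ k_n V_ov² = 0.5 × 4.04 × 1.13² = 2.58 mA, giving V_DS = V_DD − I_D R_D = 11.5 − 2.58 × 13.1 = -22.3 V.
But -22.3 V < V_ov = 1.13 V, so the device is actually in triode.
In triode I_D = k_n[V_ov V_DS − ½ V_DS²] and I_D = (V_DD − V_DS)/R_D. Equating: 26.5 V_DS² − 60.8 V_DS + 11.5 = 0, giving V_DS = 0.208 V (the root below V_ov).
I_D = (11.5 − 0.208) / 13.1 = 0.862 mA.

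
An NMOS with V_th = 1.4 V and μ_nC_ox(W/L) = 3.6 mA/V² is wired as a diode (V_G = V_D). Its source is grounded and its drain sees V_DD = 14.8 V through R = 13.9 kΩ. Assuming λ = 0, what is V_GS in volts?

With gate tied to drain, V_GS = V_DS ≥ V_GS − V_th, so the device is in saturation.
KCL at the drain: ½ k_n (V_GS − V_th)² = (V_DD − V_GS)/R.
Let x = V_GS − 1.4. Then 25 x² + x − 13.4 = 0, giving x = 0.712 V (positive root), so V_GS = 2.11 V.
I_D = (V_DD − V_GS)/R = (14.8 − 2.11) / 13.9 = 0.913 mA.

V_GS = 2.11 V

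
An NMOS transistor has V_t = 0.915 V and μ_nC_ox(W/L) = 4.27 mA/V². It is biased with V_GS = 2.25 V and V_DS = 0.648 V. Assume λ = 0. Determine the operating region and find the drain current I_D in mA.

Triode; I_D = 2.80 mA

V_ov = V_GS − V_t = 2.25 − 0.915 = 1.33 V.
Since V_DS = 0.648 V < V_ov = 1.33 V, the device is in the triode region.
I_D = k_n [V_ov · V_DS − ½ V_DS²] = 4.27 × [1.33 × 0.648 − 0.5 × 0.648²] = 2.8 mA.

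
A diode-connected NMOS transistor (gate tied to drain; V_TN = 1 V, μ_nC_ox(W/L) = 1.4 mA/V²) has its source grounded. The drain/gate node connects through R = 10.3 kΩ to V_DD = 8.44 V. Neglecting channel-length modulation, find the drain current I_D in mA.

With gate tied to drain, V_GS = V_DS ≥ V_GS − V_TN, so the device is in saturation.
KCL at the drain: ½ k_n (V_GS − V_TN)² = (V_DD − V_GS)/R.
Let x = V_GS − 1. Then 7.21 x² + x − 7.44 = 0, giving x = 0.949 V (positive root), so V_GS = 1.95 V.
I_D = (V_DD − V_GS)/R = (8.44 − 1.95) / 10.3 = 0.63 mA.

I_D = 0.630 mA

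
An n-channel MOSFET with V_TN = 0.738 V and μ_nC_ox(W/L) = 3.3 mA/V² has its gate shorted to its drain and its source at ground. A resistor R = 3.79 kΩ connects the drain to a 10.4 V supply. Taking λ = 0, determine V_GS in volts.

With gate tied to drain, V_GS = V_DS ≥ V_GS − V_TN, so the device is in saturation.
KCL at the drain: ½ k_n (V_GS − V_TN)² = (V_DD − V_GS)/R.
Let x = V_GS − 0.738. Then 6.25 x² + x − 9.662 = 0, giving x = 1.17 V (positive root), so V_GS = 1.9 V.
I_D = (V_DD − V_GS)/R = (10.4 − 1.9) / 3.79 = 2.24 mA.

V_GS = 1.90 V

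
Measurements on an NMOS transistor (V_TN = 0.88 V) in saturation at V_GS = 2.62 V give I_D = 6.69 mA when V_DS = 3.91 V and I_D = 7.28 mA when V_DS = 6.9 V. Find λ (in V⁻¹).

With V_GS fixed, I_D ∝ (1 + λ V_DS) in saturation, so I_D2/I_D1 = (1 + λ V_DS2)/(1 + λ V_DS1).
7.28/6.69 = 1.088 = (1 + 6.9 λ)/(1 + 3.91 λ).
Solving: λ (I_D1 V_DS2 − I_D2 V_DS1) = I_D2 − I_D1, so λ = (7.28 − 6.69) / (6.69 × 6.9 − 7.28 × 3.91) = 0.59 / 17.7 = 0.0333 V⁻¹.

λ = 0.0333 V⁻¹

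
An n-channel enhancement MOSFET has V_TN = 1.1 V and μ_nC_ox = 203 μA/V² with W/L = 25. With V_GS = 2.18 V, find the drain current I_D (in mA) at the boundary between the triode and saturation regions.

I_D = 2.96 mA

At the boundary V_DS = V_ov = V_GS − V_TN = 2.18 − 1.1 = 1.08 V.
k_n = μ_nC_ox · (W/L) = 5.075 mA/V².
I_D = ½ k_n V_ov² = 0.5 × 5.075 × 1.08² = 2.96 mA.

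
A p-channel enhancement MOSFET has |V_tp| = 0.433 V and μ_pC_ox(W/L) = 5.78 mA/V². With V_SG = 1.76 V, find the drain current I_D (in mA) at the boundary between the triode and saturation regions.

At the boundary V_SD = V_ov = V_SG − |V_tp| = 1.76 − 0.433 = 1.33 V.
I_D = ½ k_p V_ov² = 0.5 × 5.78 × 1.33² = 5.09 mA.

I_D = 5.09 mA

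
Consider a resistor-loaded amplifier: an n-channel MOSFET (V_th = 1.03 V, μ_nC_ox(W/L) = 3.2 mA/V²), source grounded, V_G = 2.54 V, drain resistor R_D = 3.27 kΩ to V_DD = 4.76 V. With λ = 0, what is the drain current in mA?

I_D = 1.36 mA

V_GS = V_G = 2.54 V, so V_ov = 2.54 − 1.03 = 1.51 V.
Assume saturation: I_D = ½ k_n V_ov² = 0.5 × 3.2 × 1.51² = 3.65 mA, giving V_DS = V_DD − I_D R_D = 4.76 − 3.65 × 3.27 = -7.17 V.
But -7.17 V < V_ov = 1.51 V, so the device is actually in triode.
In triode I_D = k_n[V_ov V_DS − ½ V_DS²] and I_D = (V_DD − V_DS)/R_D. Equating: 5.23 V_DS² − 16.8 V_DS + 4.76 = 0, giving V_DS = 0.314 V (the root below V_ov).
I_D = (4.76 − 0.314) / 3.27 = 1.36 mA.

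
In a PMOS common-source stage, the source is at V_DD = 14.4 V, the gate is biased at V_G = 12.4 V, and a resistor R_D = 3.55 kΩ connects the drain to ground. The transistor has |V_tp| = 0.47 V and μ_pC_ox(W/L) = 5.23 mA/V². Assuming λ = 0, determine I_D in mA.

I_D = 3.89 mA

V_SG = V_DD − V_G = 14.4 − 12.4 = 2 V, so V_ov = 2 − 0.47 = 1.53 V.
Assume saturation: I_D = ½ k_p V_ov² = 0.5 × 5.23 × 1.53² = 6.12 mA, giving V_SD = V_DD − I_D R_D = 14.4 − 6.12 × 3.55 = -7.33 V.
But -7.33 V < V_ov = 1.53 V, so the device is actually in triode.
In triode I_D = k_p[V_ov V_SD − ½ V_SD²] and I_D = (V_DD − V_SD)/R_D. Equating: 9.28 V_SD² − 29.41 V_SD + 14.4 = 0, giving V_SD = 0.605 V (the root below V_ov).
I_D = (14.4 − 0.605) / 3.55 = 3.89 mA.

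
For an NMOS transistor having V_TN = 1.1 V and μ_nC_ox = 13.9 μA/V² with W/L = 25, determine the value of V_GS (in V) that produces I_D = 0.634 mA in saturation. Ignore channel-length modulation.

k_n = μ_nC_ox · (W/L) = 0.3475 mA/V².
In saturation I_D = ½ k_n (V_GS − V_TN)², so V_GS − V_TN = √(2 I_D / k_n) = √(2 × 0.634 / 0.3475) = 1.91 V.
V_GS = 1.1 + 1.91 = 3.01 V.

V_GS = 3.01 V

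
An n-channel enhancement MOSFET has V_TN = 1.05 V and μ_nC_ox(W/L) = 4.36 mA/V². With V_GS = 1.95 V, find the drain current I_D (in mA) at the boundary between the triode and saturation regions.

At the boundary V_DS = V_ov = V_GS − V_TN = 1.95 − 1.05 = 0.9 V.
I_D = ½ k_n V_ov² = 0.5 × 4.36 × 0.9² = 1.77 mA.

I_D = 1.77 mA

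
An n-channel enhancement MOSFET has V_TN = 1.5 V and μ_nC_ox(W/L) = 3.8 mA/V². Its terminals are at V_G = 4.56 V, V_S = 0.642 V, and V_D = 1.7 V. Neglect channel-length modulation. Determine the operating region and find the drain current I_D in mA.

Triode; I_D = 7.59 mA

V_GS = V_G − V_S = 4.56 − 0.642 = 3.92 V; V_DS = V_D − V_S = 1.7 − 0.642 = 1.06 V.
V_ov = V_GS − V_TN = 3.92 − 1.5 = 2.42 V.
Since V_DS = 1.06 V < V_ov = 2.42 V, the device is in the triode region.
I_D = k_n [V_ov · V_DS − ½ V_DS²] = 3.8 × [2.42 × 1.06 − 0.5 × 1.06²] = 7.59 mA.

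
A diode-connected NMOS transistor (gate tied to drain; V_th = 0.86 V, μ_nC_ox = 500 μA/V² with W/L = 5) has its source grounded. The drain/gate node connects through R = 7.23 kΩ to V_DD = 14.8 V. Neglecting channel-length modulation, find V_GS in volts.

With gate tied to drain, V_GS = V_DS ≥ V_GS − V_th, so the device is in saturation.
k_n = μ_nC_ox · (W/L) = 2.5 mA/V².
KCL at the drain: ½ k_n (V_GS − V_th)² = (V_DD − V_GS)/R.
Let x = V_GS − 0.86. Then 9.04 x² + x − 13.94 = 0, giving x = 1.19 V (positive root), so V_GS = 2.05 V.
I_D = (V_DD − V_GS)/R = (14.8 − 2.05) / 7.23 = 1.76 mA.

V_GS = 2.05 V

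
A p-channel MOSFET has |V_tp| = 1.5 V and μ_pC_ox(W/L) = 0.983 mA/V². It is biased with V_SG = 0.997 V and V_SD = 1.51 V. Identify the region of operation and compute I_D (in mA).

Cutoff; I_D = 0 mA

V_SG = 0.997 V < |V_tp| = 1.5 V, so the transistor is in cutoff.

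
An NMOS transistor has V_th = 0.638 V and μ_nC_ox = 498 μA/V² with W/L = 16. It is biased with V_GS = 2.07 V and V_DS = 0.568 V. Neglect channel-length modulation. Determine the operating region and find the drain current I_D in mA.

k_n = μ_nC_ox · (W/L) = 7.968 mA/V².
V_ov = V_GS − V_th = 2.07 − 0.638 = 1.43 V.
Since V_DS = 0.568 V < V_ov = 1.43 V, the device is in the triode region.
I_D = k_n [V_ov · V_DS − ½ V_DS²] = 7.968 × [1.43 × 0.568 − 0.5 × 0.568²] = 5.2 mA.

Triode; I_D = 5.20 mA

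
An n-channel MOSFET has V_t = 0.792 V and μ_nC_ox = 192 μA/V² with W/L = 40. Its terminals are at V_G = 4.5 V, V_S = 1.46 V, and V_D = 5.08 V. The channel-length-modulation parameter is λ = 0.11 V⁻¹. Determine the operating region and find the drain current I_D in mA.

Saturation; I_D = 27.1 mA

V_GS = V_G − V_S = 4.5 − 1.46 = 3.04 V; V_DS = V_D − V_S = 5.08 − 1.46 = 3.62 V.
k_n = μ_nC_ox · (W/L) = 7.68 mA/V².
V_ov = V_GS − V_t = 3.04 − 0.792 = 2.25 V.
Since V_DS = 3.62 V ≥ V_ov = 2.25 V, the device is in saturation.
I_D = ½ k_n V_ov² (1 + λ V_DS) = 0.5 × 7.68 × 2.25² × (1 + 0.11 × 3.62) = 27.1 mA.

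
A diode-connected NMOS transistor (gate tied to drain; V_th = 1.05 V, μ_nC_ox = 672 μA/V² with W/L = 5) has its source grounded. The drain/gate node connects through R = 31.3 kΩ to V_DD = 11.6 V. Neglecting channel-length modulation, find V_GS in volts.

V_GS = 1.49 V

With gate tied to drain, V_GS = V_DS ≥ V_GS − V_th, so the device is in saturation.
k_n = μ_nC_ox · (W/L) = 3.36 mA/V².
KCL at the drain: ½ k_n (V_GS − V_th)² = (V_DD − V_GS)/R.
Let x = V_GS − 1.05. Then 52.6 x² + x − 10.55 = 0, giving x = 0.439 V (positive root), so V_GS = 1.49 V.
I_D = (V_DD − V_GS)/R = (11.6 − 1.49) / 31.3 = 0.323 mA.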